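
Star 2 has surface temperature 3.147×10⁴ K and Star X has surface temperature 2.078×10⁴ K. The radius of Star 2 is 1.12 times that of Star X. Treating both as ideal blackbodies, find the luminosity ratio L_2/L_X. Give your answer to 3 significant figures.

L ∝ R²T⁴, so L_2/L_X = (R_2/R_X)²(T_2/T_X)⁴ = (1.12)² × (3.147×10⁴/2.078×10⁴)⁴ = 1.2544 × 5.26023 = 6.60.

L_2/L_X ≈ 6.60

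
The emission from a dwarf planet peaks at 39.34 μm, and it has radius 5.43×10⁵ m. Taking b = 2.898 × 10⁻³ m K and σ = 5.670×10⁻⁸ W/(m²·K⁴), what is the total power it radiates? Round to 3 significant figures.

P ≈ 6.19×10¹² W

Wien's law: T = b/λ_max = 2.898×10⁻³/3.934×10⁻⁵ = 73.6655 K.
Surface area A = 4πR² = 4π(5.43×10⁵ m)² = 3.70518×10¹² m².
Then P = σAT⁴ = 5.670×10⁻⁸×3.70518×10¹²×(73.6655)⁴ = 6.19×10¹² W.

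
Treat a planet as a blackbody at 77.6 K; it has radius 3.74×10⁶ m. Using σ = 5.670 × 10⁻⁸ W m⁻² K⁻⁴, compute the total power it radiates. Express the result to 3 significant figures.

P ≈ 3.61×10¹⁴ W

Surface area A = 4πR² = 4π(3.74×10⁶ m)² = 1.75773×10¹⁴ m².
P = σAT⁴ = 5.670×10⁻⁸ × 1.75773×10¹⁴ × (77.6)⁴ = 3.61×10¹⁴ W.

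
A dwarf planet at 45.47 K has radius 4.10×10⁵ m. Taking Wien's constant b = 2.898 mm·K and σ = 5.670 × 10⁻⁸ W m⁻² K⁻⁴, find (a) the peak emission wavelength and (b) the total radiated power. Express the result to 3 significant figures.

(a) λ_max = b/T = 2.898×10⁻³/45.47 = 6.373×10⁻⁵ m = 63.7 μm.
Surface area A = 4πR² = 4π(4.10×10⁵ m)² = 2.11241×10¹² m².
(b) P = σAT⁴ = 5.670×10⁻⁸×2.11241×10¹²×(45.47)⁴ = 5.12×10¹¹ W.

λ_max ≈ 63.7 μm; P ≈ 5.12×10¹¹ W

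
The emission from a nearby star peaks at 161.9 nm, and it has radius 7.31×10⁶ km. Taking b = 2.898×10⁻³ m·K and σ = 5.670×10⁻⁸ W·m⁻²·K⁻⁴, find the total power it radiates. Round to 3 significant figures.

P ≈ 3.91×10³⁰ W

Wien's law: T = b/λ_max = 2.898×10⁻³/1.619×10⁻⁷ = 17899.9 K.
Surface area A = 4πR² = 4π(7.31×10⁹ m)² = 6.71498×10²⁰ m².
Then P = σAT⁴ = 5.670×10⁻⁸×6.71498×10²⁰×(17899.9)⁴ = 3.91×10³⁰ W.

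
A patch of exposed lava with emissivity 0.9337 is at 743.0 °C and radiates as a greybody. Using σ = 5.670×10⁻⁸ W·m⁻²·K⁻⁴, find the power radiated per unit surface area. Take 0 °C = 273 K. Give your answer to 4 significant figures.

T = 743.0 °C + 273 = 1016.0 K.
Stefan–Boltzmann: I = εσT⁴ = 0.9337 × 5.670×10⁻⁸ × (1016.0)⁴ = 5.641×10⁴ W/m².

I ≈ 5.641×10⁴ W/m²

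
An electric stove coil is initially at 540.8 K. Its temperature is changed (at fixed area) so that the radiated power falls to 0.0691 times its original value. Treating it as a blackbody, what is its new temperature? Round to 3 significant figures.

P ∝ T⁴, so T₂/T₁ = (P₂/P₁)^(1/4) = (0.0691)^(1/4) = 0.512707.
T₂ = 540.8 × 0.512707 = 277 K.

T₂ ≈ 277 K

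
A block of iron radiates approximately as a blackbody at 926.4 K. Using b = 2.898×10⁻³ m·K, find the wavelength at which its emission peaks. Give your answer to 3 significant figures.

Wien's displacement law: λ_max = b/T = (2.898×10⁻³ m·K)/(926.4 K) = 3.128×10⁻⁶ m.
That is 3.13 μm, in the infrared range.

λ_max ≈ 3.13 μm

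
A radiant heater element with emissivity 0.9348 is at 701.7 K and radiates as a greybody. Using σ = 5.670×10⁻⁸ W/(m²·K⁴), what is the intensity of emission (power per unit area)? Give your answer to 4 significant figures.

I ≈ 1.285×10⁴ W/m²

Stefan–Boltzmann: I = εσT⁴ = 0.9348 × 5.670×10⁻⁸ × (701.7)⁴ = 1.285×10⁴ W/m².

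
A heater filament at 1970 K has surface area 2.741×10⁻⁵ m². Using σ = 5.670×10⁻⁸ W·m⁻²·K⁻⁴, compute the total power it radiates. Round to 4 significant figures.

P ≈ 23.41 W

Area A = 2.741×10⁻⁵ m².
P = σAT⁴ = 5.670×10⁻⁸ × 2.741×10⁻⁵ × (1970)⁴ = 23.41 W.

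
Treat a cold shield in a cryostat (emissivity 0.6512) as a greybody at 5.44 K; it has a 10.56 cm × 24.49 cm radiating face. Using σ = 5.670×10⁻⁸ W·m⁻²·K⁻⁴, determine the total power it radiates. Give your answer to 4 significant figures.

P ≈ 8.363×10⁻⁷ W

Area A = 0.1056 × 0.2449 = 0.0258614 m².
P = εσAT⁴ = 0.6512 × 5.670×10⁻⁸ × 0.0258614 × (5.44)⁴ = 8.363×10⁻⁷ W.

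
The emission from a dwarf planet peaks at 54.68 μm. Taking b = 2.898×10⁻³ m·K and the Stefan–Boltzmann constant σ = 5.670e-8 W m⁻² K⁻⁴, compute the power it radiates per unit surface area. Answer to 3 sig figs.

I ≈ 0.447 W/m²

Wien's law: T = b/λ_max = 2.898×10⁻³/5.468×10⁻⁵ = 52.9993 K.
Then I = σT⁴ = 5.670×10⁻⁸×(52.9993)⁴ = 0.447 W/m².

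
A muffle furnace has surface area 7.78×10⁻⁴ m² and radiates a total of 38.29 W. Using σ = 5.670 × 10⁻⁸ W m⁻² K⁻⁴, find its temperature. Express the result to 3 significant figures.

Area A = 7.78×10⁻⁴ m².
P = σAT⁴ ⇒ T = (P/(σA))^(1/4) = (38.29/(5.670×10⁻⁸×7.78×10⁻⁴))^(1/4) = 965 K.

T ≈ 965 K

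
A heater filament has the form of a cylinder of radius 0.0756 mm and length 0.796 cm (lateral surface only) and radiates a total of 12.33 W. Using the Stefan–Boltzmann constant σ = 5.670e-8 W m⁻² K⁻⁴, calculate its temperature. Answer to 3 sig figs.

Lateral area A = 2πrL = 2π×7.56×10⁻⁵×7.96×10⁻³ = 3.78107×10⁻⁶ m².
P = σAT⁴ ⇒ T = (P/(σA))^(1/4) = (12.33/(5.670×10⁻⁸×3.78107×10⁻⁶))^(1/4) = 2.75×10³ K.

T ≈ 2.75×10³ K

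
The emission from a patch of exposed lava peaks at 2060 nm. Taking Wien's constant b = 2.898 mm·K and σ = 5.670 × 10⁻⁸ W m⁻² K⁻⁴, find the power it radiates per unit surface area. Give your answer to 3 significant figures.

I ≈ 2.22×10⁵ W/m²

Wien's law: T = b/λ_max = 2.898×10⁻³/2.060×10⁻⁶ = 1406.80 K.
Then I = σT⁴ = 5.670×10⁻⁸×(1406.80)⁴ = 2.22×10⁵ W/m².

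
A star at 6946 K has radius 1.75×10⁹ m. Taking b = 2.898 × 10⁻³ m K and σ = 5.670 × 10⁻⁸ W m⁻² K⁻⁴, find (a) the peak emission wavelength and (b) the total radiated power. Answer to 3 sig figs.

λ_max ≈ 0.417 μm; P ≈ 5.08×10²⁷ W

(a) λ_max = b/T = 2.898×10⁻³/6946 = 4.172×10⁻⁷ m = 0.417 μm.
Surface area A = 4πR² = 4π(1.75×10⁹ m)² = 3.84845×10¹⁹ m².
(b) P = σAT⁴ = 5.670×10⁻⁸×3.84845×10¹⁹×(6946)⁴ = 5.08×10²⁷ W.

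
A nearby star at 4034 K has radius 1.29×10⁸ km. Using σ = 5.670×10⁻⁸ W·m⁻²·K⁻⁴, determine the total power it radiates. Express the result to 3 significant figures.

P ≈ 3.14×10³⁰ W

Surface area A = 4πR² = 4π(1.29×10¹¹ m)² = 2.09117×10²³ m².
P = σAT⁴ = 5.670×10⁻⁸ × 2.09117×10²³ × (4034)⁴ = 3.14×10³⁰ W.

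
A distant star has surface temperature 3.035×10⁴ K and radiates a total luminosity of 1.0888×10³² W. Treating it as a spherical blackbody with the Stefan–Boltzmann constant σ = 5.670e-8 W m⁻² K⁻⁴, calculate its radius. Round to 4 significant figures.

R ≈ 1.342×10¹⁰ m

L = 4πR²σT⁴ ⇒ R = √(L/(4πσT⁴)).
σT⁴ = 4.81081×10¹⁰ W/m², so R = √(1.0888×10³²/(4π×4.81081×10¹⁰)) = 1.342×10¹⁰ m.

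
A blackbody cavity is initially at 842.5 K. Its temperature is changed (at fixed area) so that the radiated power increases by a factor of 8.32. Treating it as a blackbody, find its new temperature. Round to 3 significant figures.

P ∝ T⁴, so T₂/T₁ = (P₂/P₁)^(1/4) = (8.32)^(1/4) = 1.69836.
T₂ = 842.5 × 1.69836 = 1.43×10³ K.

T₂ ≈ 1.43×10³ K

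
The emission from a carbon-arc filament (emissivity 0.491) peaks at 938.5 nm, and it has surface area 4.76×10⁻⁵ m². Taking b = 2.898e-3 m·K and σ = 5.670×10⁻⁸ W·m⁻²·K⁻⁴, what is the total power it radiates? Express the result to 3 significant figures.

Wien's law: T = b/λ_max = 2.898×10⁻³/9.385×10⁻⁷ = 3087.91 K.
Area A = 4.76×10⁻⁵ m².
Then P = εσAT⁴ = 0.491×5.670×10⁻⁸×4.76×10⁻⁵×(3087.91)⁴ = 120 W.

P ≈ 120 W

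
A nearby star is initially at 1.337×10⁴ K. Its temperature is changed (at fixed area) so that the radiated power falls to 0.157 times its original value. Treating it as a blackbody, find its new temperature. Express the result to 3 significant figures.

T₂ ≈ 8.42×10³ K

P ∝ T⁴, so T₂/T₁ = (P₂/P₁)^(1/4) = (0.157)^(1/4) = 0.629470.
T₂ = 1.337×10⁴ × 0.629470 = 8.42×10³ K.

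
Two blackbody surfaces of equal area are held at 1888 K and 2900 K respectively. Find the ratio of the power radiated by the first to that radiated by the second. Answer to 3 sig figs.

P₁/P₂ ≈ 0.180

With equal areas, P₁/P₂ = (T₁/T₂)⁴ = (1888/2900)⁴ = 0.180.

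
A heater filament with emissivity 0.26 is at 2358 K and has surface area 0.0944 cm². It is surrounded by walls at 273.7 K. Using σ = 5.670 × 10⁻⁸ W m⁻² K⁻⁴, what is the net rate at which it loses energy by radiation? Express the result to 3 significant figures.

Area A = 0.0944 cm² = 9.44×10⁻⁶ m².
Net radiated power P_net = εσA(T⁴ − T₀⁴) = 0.26×5.670×10⁻⁸×9.44×10⁻⁶×(2358⁴ − 273.7⁴).
T⁴ − T₀⁴ = 3.09154×10¹³ − 5.61176×10⁹ = 3.09098×10¹³ K⁴, so P_net = 4.30 W.

Net loss ≈ 4.30 W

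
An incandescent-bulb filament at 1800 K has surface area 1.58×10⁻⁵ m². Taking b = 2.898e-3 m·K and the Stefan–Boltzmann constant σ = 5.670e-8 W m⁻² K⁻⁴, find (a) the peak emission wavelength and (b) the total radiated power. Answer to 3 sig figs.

λ_max ≈ 1.61 μm; P ≈ 9.40 W

(a) λ_max = b/T = 2.898×10⁻³/1800 = 1.610×10⁻⁶ m = 1.61 μm.
Area A = 1.58×10⁻⁵ m².
(b) P = σAT⁴ = 5.670×10⁻⁸×1.58×10⁻⁵×(1800)⁴ = 9.40 W.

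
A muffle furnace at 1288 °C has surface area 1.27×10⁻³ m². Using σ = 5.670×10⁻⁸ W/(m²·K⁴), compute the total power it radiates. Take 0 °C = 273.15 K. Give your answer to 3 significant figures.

T = 1288 °C + 273.15 = 1561.15 K.
Area A = 1.27×10⁻³ m².
P = σAT⁴ = 5.670×10⁻⁸ × 1.27×10⁻³ × (1561.15)⁴ = 428 W.

P ≈ 428 W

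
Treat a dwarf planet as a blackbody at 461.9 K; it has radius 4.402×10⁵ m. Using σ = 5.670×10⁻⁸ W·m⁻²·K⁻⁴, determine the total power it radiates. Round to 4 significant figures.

Surface area A = 4πR² = 4π(4.402×10⁵ m)² = 2.43506×10¹² m².
P = σAT⁴ = 5.670×10⁻⁸ × 2.43506×10¹² × (461.9)⁴ = 6.285×10¹⁵ W.

P ≈ 6.285×10¹⁵ W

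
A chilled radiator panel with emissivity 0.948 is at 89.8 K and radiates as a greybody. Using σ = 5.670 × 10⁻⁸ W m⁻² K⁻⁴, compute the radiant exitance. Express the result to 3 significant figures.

Stefan–Boltzmann: I = εσT⁴ = 0.948 × 5.670×10⁻⁸ × (89.8)⁴ = 3.50 W/m².

I ≈ 3.50 W/m²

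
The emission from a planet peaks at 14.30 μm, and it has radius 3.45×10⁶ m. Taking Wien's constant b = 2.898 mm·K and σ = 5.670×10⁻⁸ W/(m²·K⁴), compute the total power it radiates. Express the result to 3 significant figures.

P ≈ 1.43×10¹⁶ W

Wien's law: T = b/λ_max = 2.898×10⁻³/1.430×10⁻⁵ = 202.657 K.
Surface area A = 4πR² = 4π(3.45×10⁶ m)² = 1.49571×10¹⁴ m².
Then P = σAT⁴ = 5.670×10⁻⁸×1.49571×10¹⁴×(202.657)⁴ = 1.43×10¹⁶ W.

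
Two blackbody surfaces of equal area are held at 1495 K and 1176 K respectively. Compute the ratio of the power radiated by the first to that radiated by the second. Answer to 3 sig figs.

P₁/P₂ ≈ 2.61

With equal areas, P₁/P₂ = (T₁/T₂)⁴ = (1495/1176)⁴ = 2.61.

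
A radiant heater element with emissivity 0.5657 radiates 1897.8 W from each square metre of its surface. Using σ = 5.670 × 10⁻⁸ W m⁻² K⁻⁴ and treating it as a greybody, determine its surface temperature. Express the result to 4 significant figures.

T ≈ 493.2 K

I = εσT⁴, so T = (I/εσ)^(1/4) = (1897.8/(0.5657×5.670×10⁻⁸))^(1/4) = 493.2 K.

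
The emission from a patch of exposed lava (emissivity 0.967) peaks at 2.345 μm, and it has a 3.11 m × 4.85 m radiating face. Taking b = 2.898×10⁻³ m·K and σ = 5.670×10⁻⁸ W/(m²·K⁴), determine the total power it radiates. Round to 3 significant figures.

P ≈ 1.93×10⁶ W

Wien's law: T = b/λ_max = 2.898×10⁻³/2.345×10⁻⁶ = 1235.82 K.
Area A = 3.11 × 4.85 = 15.0835 m².
Then P = εσAT⁴ = 0.967×5.670×10⁻⁸×15.0835×(1235.82)⁴ = 1.93×10⁶ W.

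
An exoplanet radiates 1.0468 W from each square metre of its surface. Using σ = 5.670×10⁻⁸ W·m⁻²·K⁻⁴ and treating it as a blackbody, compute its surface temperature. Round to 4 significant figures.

I = σT⁴, so T = (I/σ)^(1/4) = (1.0468/(5.670×10⁻⁸))^(1/4) = 65.55 K.

T ≈ 65.55 K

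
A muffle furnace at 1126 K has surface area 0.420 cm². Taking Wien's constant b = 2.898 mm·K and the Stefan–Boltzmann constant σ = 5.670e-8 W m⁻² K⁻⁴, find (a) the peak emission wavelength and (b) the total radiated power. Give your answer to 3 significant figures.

(a) λ_max = b/T = 2.898×10⁻³/1126 = 2.574×10⁻⁶ m = 2.57 μm.
Area A = 0.420 cm² = 4.20×10⁻⁵ m².
(b) P = σAT⁴ = 5.670×10⁻⁸×4.20×10⁻⁵×(1126)⁴ = 3.83 W.

λ_max ≈ 2.57 μm; P ≈ 3.83 W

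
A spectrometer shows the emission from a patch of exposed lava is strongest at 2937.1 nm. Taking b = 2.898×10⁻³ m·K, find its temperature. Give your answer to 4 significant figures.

T ≈ 986.7 K

Wien's law gives T = b/λ_max = (2.898×10⁻³ m·K)/(2.9371×10⁻⁶ m) = 986.7 K.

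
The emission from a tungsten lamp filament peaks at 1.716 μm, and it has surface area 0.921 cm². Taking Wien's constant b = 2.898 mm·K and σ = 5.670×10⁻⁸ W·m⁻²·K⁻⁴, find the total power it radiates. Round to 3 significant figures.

Wien's law: T = b/λ_max = 2.898×10⁻³/1.716×10⁻⁶ = 1688.81 K.
Area A = 0.921 cm² = 9.21×10⁻⁵ m².
Then P = σAT⁴ = 5.670×10⁻⁸×9.21×10⁻⁵×(1688.81)⁴ = 42.5 W.

P ≈ 42.5 W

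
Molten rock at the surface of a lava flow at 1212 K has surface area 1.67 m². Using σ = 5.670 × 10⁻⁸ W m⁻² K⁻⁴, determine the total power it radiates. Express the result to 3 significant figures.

P ≈ 2.04×10⁵ W

Area A = 1.67 m².
P = σAT⁴ = 5.670×10⁻⁸ × 1.67 × (1212)⁴ = 2.04×10⁵ W.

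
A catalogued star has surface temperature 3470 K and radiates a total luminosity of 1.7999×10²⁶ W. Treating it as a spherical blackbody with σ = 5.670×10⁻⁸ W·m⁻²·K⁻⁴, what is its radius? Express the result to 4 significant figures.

R ≈ 1.320×10⁹ m

L = 4πR²σT⁴ ⇒ R = √(L/(4πσT⁴)).
σT⁴ = 8.22055×10⁶ W/m², so R = √(1.7999×10²⁶/(4π×8.22055×10⁶)) = 1.320×10⁹ m.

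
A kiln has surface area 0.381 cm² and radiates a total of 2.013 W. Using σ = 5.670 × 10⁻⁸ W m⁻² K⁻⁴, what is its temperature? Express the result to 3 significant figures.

Area A = 0.381 cm² = 3.81×10⁻⁵ m².
P = σAT⁴ ⇒ T = (P/(σA))^(1/4) = (2.013/(5.670×10⁻⁸×3.81×10⁻⁵))^(1/4) = 983 K.

T ≈ 983 K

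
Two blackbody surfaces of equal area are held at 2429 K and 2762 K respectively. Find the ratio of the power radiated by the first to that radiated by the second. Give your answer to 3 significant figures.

With equal areas, P₁/P₂ = (T₁/T₂)⁴ = (2429/2762)⁴ = 0.598.

P₁/P₂ ≈ 0.598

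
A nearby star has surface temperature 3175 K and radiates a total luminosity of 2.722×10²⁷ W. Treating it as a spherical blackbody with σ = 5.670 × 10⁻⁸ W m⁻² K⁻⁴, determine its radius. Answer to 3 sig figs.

L = 4πR²σT⁴ ⇒ R = √(L/(4πσT⁴)).
σT⁴ = 5.76180×10⁶ W/m², so R = √(2.722×10²⁷/(4π×5.76180×10⁶)) = 6.13×10⁹ m.

R ≈ 6.13×10⁹ m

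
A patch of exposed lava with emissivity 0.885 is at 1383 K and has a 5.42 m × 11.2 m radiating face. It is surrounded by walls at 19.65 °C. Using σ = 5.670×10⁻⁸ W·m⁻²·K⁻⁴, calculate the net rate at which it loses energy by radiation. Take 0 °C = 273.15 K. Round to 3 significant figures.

Net loss ≈ 1.11×10⁷ W

Surroundings: T = 19.65 °C + 273.15 = 292.80 K.
Area A = 5.42 × 11.2 = 60.704 m².
Net radiated power P_net = εσA(T⁴ − T₀⁴) = 0.885×5.670×10⁻⁸×60.704×(1383⁴ − 292.80⁴).
T⁴ − T₀⁴ = 3.65838×10¹² − 7.34995×10⁹ = 3.65103×10¹² K⁴, so P_net = 1.11×10⁷ W.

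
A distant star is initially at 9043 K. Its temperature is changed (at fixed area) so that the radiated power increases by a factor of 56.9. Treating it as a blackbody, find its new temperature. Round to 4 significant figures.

T₂ ≈ 2.484×10⁴ K

P ∝ T⁴, so T₂/T₁ = (P₂/P₁)^(1/4) = (56.9)^(1/4) = 2.74649.
T₂ = 9043 × 2.74649 = 2.484×10⁴ K.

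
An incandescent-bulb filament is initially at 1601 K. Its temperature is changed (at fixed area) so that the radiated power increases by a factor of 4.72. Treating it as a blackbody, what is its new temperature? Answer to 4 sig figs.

T₂ ≈ 2360 K

P ∝ T⁴, so T₂/T₁ = (P₂/P₁)^(1/4) = (4.72)^(1/4) = 1.47396.
T₂ = 1601 × 1.47396 = 2360 K.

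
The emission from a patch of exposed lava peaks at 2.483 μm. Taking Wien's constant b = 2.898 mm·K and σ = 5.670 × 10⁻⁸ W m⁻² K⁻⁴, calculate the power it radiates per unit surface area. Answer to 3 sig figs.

Wien's law: T = b/λ_max = 2.898×10⁻³/2.483×10⁻⁶ = 1167.14 K.
Then I = σT⁴ = 5.670×10⁻⁸×(1167.14)⁴ = 1.05×10⁵ W/m².

I ≈ 1.05×10⁵ W/m²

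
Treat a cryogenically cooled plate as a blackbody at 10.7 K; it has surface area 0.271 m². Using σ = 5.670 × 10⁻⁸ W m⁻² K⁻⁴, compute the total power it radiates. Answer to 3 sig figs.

Area A = 0.271 m².
P = σAT⁴ = 5.670×10⁻⁸ × 0.271 × (10.7)⁴ = 2.01×10⁻⁴ W.

P ≈ 2.01×10⁻⁴ W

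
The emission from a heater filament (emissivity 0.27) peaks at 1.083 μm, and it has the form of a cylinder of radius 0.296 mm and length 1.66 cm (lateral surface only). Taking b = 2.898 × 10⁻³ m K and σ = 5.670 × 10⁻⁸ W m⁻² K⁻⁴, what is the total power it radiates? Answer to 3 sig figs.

P ≈ 24.2 W

Wien's law: T = b/λ_max = 2.898×10⁻³/1.083×10⁻⁶ = 2675.90 K.
Lateral area A = 2πrL = 2π×2.96×10⁻⁴×0.0166 = 3.08731×10⁻⁵ m².
Then P = εσAT⁴ = 0.27×5.670×10⁻⁸×3.08731×10⁻⁵×(2675.90)⁴ = 24.2 W.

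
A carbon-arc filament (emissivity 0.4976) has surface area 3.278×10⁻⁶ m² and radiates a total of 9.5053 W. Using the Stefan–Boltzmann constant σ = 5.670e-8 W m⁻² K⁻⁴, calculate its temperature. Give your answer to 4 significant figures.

T ≈ 3184 K

Area A = 3.278×10⁻⁶ m².
P = εσAT⁴ ⇒ T = (P/(εσA))^(1/4) = (9.5053/(0.4976×5.670×10⁻⁸×3.278×10⁻⁶))^(1/4) = 3184 K.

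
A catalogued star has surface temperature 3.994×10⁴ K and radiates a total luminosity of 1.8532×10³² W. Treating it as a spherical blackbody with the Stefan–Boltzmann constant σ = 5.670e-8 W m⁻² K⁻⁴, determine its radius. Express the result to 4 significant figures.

L = 4πR²σT⁴ ⇒ R = √(L/(4πσT⁴)).
σT⁴ = 1.44283×10¹¹ W/m², so R = √(1.8532×10³²/(4π×1.44283×10¹¹)) = 1.011×10¹⁰ m.

R ≈ 1.011×10¹⁰ m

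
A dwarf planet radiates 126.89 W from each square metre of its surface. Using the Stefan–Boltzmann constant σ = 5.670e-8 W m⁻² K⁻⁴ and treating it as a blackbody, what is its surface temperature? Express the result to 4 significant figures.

I = σT⁴, so T = (I/σ)^(1/4) = (126.89/(5.670×10⁻⁸))^(1/4) = 217.5 K.

T ≈ 217.5 K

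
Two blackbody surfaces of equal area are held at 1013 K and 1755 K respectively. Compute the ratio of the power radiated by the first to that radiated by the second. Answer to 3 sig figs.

P₁/P₂ ≈ 0.111

With equal areas, P₁/P₂ = (T₁/T₂)⁴ = (1013/1755)⁴ = 0.111.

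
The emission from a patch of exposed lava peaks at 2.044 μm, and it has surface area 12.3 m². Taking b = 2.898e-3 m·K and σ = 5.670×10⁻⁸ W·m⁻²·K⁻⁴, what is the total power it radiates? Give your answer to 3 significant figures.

Wien's law: T = b/λ_max = 2.898×10⁻³/2.044×10⁻⁶ = 1417.81 K.
Area A = 12.3 m².
Then P = σAT⁴ = 5.670×10⁻⁸×12.3×(1417.81)⁴ = 2.82×10⁶ W.

P ≈ 2.82×10⁶ W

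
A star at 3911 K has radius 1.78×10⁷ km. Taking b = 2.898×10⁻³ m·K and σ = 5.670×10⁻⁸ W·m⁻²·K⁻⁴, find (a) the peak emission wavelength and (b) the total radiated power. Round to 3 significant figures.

λ_max ≈ 741 nm; P ≈ 5.28×10²⁸ W

(a) λ_max = b/T = 2.898×10⁻³/3911 = 7.410×10⁻⁷ m = 741 nm.
Surface area A = 4πR² = 4π(1.78×10¹⁰ m)² = 3.98153×10²¹ m².
(b) P = σAT⁴ = 5.670×10⁻⁸×3.98153×10²¹×(3911)⁴ = 5.28×10²⁸ W.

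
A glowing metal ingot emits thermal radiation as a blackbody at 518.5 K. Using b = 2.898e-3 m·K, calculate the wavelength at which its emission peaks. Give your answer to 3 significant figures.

Wien's displacement law: λ_max = b/T = (2.898×10⁻³ m·K)/(518.5 K) = 5.589×10⁻⁶ m.
That is 5.59 μm, in the infrared range.

λ_max ≈ 5.59 μm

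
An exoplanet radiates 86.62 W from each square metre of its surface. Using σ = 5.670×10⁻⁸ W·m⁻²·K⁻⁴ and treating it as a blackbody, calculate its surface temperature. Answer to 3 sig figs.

I = σT⁴, so T = (I/σ)^(1/4) = (86.62/(5.670×10⁻⁸))^(1/4) = 198 K.

T ≈ 198 K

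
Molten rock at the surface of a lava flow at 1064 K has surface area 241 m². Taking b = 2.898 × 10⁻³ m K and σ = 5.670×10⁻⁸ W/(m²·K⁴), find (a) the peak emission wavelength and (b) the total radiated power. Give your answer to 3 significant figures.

λ_max ≈ 2.72×10³ nm; P ≈ 1.75×10⁷ W

(a) λ_max = b/T = 2.898×10⁻³/1064 = 2.724×10⁻⁶ m = 2.72×10³ nm.
Area A = 241 m².
(b) P = σAT⁴ = 5.670×10⁻⁸×241×(1064)⁴ = 1.75×10⁷ W.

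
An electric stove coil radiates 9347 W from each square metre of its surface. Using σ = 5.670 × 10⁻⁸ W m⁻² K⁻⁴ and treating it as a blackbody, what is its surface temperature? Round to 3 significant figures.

T ≈ 637 K

I = σT⁴, so T = (I/σ)^(1/4) = (9347/(5.670×10⁻⁸))^(1/4) = 637 K.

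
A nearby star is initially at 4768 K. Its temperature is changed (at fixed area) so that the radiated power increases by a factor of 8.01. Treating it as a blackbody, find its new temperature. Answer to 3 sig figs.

T₂ ≈ 8.02×10³ K

P ∝ T⁴, so T₂/T₁ = (P₂/P₁)^(1/4) = (8.01)^(1/4) = 1.68232.
T₂ = 4768 × 1.68232 = 8.02×10³ K.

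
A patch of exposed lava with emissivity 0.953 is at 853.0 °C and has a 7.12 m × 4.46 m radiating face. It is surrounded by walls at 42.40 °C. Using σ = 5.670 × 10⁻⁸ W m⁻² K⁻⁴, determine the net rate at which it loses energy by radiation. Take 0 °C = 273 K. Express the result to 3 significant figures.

T = 853.0 °C + 273 = 1126.0 K.
Surroundings: T = 42.40 °C + 273 = 315.40 K.
Area A = 7.12 × 4.46 = 31.7552 m².
Net radiated power P_net = εσA(T⁴ − T₀⁴) = 0.953×5.670×10⁻⁸×31.7552×(1126.0⁴ − 315.40⁴).
T⁴ − T₀⁴ = 1.60751×10¹² − 9.89571×10⁹ = 1.59761×10¹² K⁴, so P_net = 2.74×10⁶ W.

Net loss ≈ 2.74×10⁶ W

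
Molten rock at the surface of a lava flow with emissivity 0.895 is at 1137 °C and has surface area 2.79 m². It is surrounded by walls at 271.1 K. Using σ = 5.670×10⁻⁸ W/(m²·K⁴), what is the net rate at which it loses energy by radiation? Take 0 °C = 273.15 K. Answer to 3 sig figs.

T = 1137 °C + 273.15 = 1410.15 K.
Area A = 2.79 m².
Net radiated power P_net = εσA(T⁴ − T₀⁴) = 0.895×5.670×10⁻⁸×2.79×(1410.15⁴ − 271.1⁴).
T⁴ − T₀⁴ = 3.95422×10¹² − 5.40155×10⁹ = 3.94882×10¹² K⁴, so P_net = 5.59×10⁵ W.

Net loss ≈ 5.59×10⁵ W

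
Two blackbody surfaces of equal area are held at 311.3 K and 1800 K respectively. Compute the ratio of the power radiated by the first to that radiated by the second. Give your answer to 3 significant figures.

With equal areas, P₁/P₂ = (T₁/T₂)⁴ = (311.3/1800)⁴ = 8.95×10⁻⁴.

P₁/P₂ ≈ 8.95×10⁻⁴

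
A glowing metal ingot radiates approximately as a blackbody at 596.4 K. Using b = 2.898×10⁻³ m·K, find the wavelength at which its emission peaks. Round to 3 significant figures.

Wien's displacement law: λ_max = b/T = (2.898×10⁻³ m·K)/(596.4 K) = 4.859×10⁻⁶ m.
That is 4.86 μm, in the infrared range.

λ_max ≈ 4.86 μm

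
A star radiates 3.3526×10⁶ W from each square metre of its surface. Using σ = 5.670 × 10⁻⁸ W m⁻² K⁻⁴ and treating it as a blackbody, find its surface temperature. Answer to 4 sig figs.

T ≈ 2773 K

I = σT⁴, so T = (I/σ)^(1/4) = (3.3526×10⁶/(5.670×10⁻⁸))^(1/4) = 2773 K.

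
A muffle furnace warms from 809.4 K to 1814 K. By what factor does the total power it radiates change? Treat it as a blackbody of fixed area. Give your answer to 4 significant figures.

P₂/P₁ ≈ 25.23

P ∝ T⁴, so P₂/P₁ = (T₂/T₁)⁴ = (1814/809.4)⁴ = (2.24117)⁴ = 25.23.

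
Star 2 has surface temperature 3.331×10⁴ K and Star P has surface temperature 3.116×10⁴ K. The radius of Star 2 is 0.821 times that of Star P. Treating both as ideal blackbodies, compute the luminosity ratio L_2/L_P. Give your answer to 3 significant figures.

L_2/L_P ≈ 0.880

L ∝ R²T⁴, so L_2/L_P = (R_2/R_P)²(T_2/T_P)⁴ = (0.821)² × (3.331×10⁴/3.116×10⁴)⁴ = 0.674041 × 1.30590 = 0.880.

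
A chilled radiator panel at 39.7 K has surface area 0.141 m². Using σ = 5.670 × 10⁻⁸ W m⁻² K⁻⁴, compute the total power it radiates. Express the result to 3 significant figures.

Area A = 0.141 m².
P = σAT⁴ = 5.670×10⁻⁸ × 0.141 × (39.7)⁴ = 0.0199 W.

P ≈ 0.0199 W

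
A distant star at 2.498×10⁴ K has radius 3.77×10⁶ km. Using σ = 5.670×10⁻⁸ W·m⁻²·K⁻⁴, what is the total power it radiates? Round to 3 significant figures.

P ≈ 3.94×10³⁰ W

Surface area A = 4πR² = 4π(3.77×10⁹ m)² = 1.78605×10²⁰ m².
P = σAT⁴ = 5.670×10⁻⁸ × 1.78605×10²⁰ × (2.498×10⁴)⁴ = 3.94×10³⁰ W.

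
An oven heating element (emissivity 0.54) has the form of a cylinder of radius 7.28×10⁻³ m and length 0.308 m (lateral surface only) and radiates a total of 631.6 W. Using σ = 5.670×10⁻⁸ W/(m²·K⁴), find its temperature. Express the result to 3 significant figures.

Lateral area A = 2πrL = 2π×7.28×10⁻³×0.308 = 0.0140884 m².
P = εσAT⁴ ⇒ T = (P/(εσA))^(1/4) = (631.6/(0.54×5.670×10⁻⁸×0.0140884))^(1/4) = 1.10×10³ K.

T ≈ 1.10×10³ K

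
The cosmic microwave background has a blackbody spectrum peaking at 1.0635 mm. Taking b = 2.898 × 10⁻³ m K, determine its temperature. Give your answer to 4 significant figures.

T ≈ 2.725 K

Wien's law gives T = b/λ_max = (2.898×10⁻³ m·K)/(1.0635×10⁻³ m) = 2.725 K.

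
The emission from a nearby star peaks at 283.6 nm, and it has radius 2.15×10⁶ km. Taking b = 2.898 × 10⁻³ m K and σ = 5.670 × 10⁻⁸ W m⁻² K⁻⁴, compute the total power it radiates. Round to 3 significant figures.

Wien's law: T = b/λ_max = 2.898×10⁻³/2.836×10⁻⁷ = 10218.6 K.
Surface area A = 4πR² = 4π(2.15×10⁹ m)² = 5.80880×10¹⁹ m².
Then P = σAT⁴ = 5.670×10⁻⁸×5.80880×10¹⁹×(10218.6)⁴ = 3.59×10²⁸ W.

P ≈ 3.59×10²⁸ W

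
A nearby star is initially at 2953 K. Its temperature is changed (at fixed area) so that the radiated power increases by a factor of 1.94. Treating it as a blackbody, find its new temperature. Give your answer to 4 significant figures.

T₂ ≈ 3485 K

P ∝ T⁴, so T₂/T₁ = (P₂/P₁)^(1/4) = (1.94)^(1/4) = 1.18019.
T₂ = 2953 × 1.18019 = 3485 K.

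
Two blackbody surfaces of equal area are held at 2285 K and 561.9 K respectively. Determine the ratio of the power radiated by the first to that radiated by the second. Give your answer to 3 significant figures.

With equal areas, P₁/P₂ = (T₁/T₂)⁴ = (2285/561.9)⁴ = 273.

P₁/P₂ ≈ 273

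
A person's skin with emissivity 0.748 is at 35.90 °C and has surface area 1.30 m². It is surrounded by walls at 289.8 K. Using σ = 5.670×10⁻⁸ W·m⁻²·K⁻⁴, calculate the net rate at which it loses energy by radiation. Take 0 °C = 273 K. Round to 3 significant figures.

T = 35.90 °C + 273 = 308.90 K.
Area A = 1.30 m².
Net radiated power P_net = εσA(T⁴ − T₀⁴) = 0.748×5.670×10⁻⁸×1.30×(308.90⁴ − 289.8⁴).
T⁴ − T₀⁴ = 9.10483×10⁹ − 7.05332×10⁹ = 2.05151×10⁹ K⁴, so P_net = 113 W.

Net loss ≈ 113 W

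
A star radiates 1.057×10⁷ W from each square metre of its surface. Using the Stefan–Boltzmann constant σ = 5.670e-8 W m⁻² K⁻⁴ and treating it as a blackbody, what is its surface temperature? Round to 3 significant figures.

T ≈ 3.70×10³ K

I = σT⁴, so T = (I/σ)^(1/4) = (1.057×10⁷/(5.670×10⁻⁸))^(1/4) = 3.70×10³ K.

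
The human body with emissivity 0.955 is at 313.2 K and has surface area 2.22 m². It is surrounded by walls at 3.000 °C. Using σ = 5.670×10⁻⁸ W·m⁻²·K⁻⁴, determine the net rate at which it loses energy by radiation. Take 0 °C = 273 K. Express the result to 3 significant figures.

Net loss ≈ 459 W

Surroundings: T = 3.000 °C + 273 = 276.000 K.
Area A = 2.22 m².
Net radiated power P_net = εσA(T⁴ − T₀⁴) = 0.955×5.670×10⁻⁸×2.22×(313.2⁴ − 276.000⁴).
T⁴ − T₀⁴ = 9.62248×10⁹ − 5.80278×10⁹ = 3.81970×10⁹ K⁴, so P_net = 459 W.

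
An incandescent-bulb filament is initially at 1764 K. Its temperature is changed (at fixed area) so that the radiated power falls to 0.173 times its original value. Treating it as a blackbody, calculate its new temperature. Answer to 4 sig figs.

P ∝ T⁴, so T₂/T₁ = (P₂/P₁)^(1/4) = (0.173)^(1/4) = 0.644928.
T₂ = 1764 × 0.644928 = 1138 K.

T₂ ≈ 1138 K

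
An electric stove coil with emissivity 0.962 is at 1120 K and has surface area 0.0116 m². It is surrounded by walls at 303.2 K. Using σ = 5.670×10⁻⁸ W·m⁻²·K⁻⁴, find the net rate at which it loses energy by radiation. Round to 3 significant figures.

Area A = 0.0116 m².
Net radiated power P_net = εσA(T⁴ − T₀⁴) = 0.962×5.670×10⁻⁸×0.0116×(1120⁴ − 303.2⁴).
T⁴ − T₀⁴ = 1.57352×10¹² − 8.45117×10⁹ = 1.56507×10¹² K⁴, so P_net = 990 W.

Net loss ≈ 990 W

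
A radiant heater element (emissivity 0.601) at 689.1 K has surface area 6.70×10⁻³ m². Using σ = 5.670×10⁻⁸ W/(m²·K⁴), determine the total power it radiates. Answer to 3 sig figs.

P ≈ 51.5 W

Area A = 6.70×10⁻³ m².
P = εσAT⁴ = 0.601 × 5.670×10⁻⁸ × 6.70×10⁻³ × (689.1)⁴ = 51.5 W.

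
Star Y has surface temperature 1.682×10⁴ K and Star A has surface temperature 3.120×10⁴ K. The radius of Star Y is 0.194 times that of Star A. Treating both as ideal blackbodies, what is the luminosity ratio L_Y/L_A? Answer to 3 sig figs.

L ∝ R²T⁴, so L_Y/L_A = (R_Y/R_A)²(T_Y/T_A)⁴ = (0.194)² × (1.682×10⁴/3.120×10⁴)⁴ = 0.037636 × 0.0844667 = 3.18×10⁻³.

L_Y/L_A ≈ 3.18×10⁻³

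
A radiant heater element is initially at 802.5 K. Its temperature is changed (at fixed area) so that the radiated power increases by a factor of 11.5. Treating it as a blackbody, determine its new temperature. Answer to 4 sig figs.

T₂ ≈ 1478 K

P ∝ T⁴, so T₂/T₁ = (P₂/P₁)^(1/4) = (11.5)^(1/4) = 1.84151.
T₂ = 802.5 × 1.84151 = 1478 K.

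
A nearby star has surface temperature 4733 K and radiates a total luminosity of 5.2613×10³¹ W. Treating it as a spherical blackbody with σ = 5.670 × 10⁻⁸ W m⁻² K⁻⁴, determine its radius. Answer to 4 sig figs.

R ≈ 3.836×10¹¹ m

L = 4πR²σT⁴ ⇒ R = √(L/(4πσT⁴)).
σT⁴ = 2.84531×10⁷ W/m², so R = √(5.2613×10³¹/(4π×2.84531×10⁷)) = 3.836×10¹¹ m.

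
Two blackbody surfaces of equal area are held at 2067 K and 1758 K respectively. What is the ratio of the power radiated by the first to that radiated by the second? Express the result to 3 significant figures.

P₁/P₂ ≈ 1.91

With equal areas, P₁/P₂ = (T₁/T₂)⁴ = (2067/1758)⁴ = 1.91.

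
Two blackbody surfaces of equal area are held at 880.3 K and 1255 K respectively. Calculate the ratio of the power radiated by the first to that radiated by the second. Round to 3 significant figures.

With equal areas, P₁/P₂ = (T₁/T₂)⁴ = (880.3/1255)⁴ = 0.242.

P₁/P₂ ≈ 0.242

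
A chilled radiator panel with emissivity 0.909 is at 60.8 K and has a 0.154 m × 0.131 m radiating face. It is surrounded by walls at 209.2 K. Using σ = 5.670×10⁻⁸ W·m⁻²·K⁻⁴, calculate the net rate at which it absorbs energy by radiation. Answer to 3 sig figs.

Area A = 0.154 × 0.131 = 0.020174 m².
Net radiated power P_net = εσA(T⁴ − T₀⁴) = 0.909×5.670×10⁻⁸×0.020174×(60.8⁴ − 209.2⁴).
T⁴ − T₀⁴ = 1.36651×10⁷ − 1.91534×10⁹ = -1.90167×10⁹ K⁴, so P_net = -1.98 W — negative, meaning a net gain of 1.98 W.

Net gain ≈ 1.98 W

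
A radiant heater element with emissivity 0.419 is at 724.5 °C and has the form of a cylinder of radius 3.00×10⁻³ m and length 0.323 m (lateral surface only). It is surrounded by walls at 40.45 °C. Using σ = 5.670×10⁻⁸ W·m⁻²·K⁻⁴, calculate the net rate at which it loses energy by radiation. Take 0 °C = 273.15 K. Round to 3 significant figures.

Net loss ≈ 142 W

T = 724.5 °C + 273.15 = 997.65 K.
Surroundings: T = 40.45 °C + 273.15 = 313.60 K.
Lateral area A = 2πrL = 2π×3.00×10⁻³×0.323 = 6.08841×10⁻³ m².
Net radiated power P_net = εσA(T⁴ − T₀⁴) = 0.419×5.670×10⁻⁸×6.08841×10⁻³×(997.65⁴ − 313.60⁴).
T⁴ − T₀⁴ = 9.90633×10¹¹ − 9.67173×10⁹ = 9.80961×10¹¹ K⁴, so P_net = 142 W.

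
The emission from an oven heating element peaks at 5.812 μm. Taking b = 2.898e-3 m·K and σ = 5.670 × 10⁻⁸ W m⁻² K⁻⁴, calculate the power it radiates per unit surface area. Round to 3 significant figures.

Wien's law: T = b/λ_max = 2.898×10⁻³/5.812×10⁻⁶ = 498.624 K.
Then I = σT⁴ = 5.670×10⁻⁸×(498.624)⁴ = 3.50×10³ W/m².

I ≈ 3.50×10³ W/m²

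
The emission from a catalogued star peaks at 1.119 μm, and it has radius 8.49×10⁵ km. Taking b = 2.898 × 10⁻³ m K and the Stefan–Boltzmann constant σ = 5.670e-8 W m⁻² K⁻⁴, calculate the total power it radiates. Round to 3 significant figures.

P ≈ 2.31×10²⁵ W

Wien's law: T = b/λ_max = 2.898×10⁻³/1.119×10⁻⁶ = 2589.81 K.
Surface area A = 4πR² = 4π(8.49×10⁸ m)² = 9.05785×10¹⁸ m².
Then P = σAT⁴ = 5.670×10⁻⁸×9.05785×10¹⁸×(2589.81)⁴ = 2.31×10²⁵ W.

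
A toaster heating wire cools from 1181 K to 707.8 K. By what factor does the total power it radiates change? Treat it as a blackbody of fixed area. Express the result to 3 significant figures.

P ∝ T⁴, so P₂/P₁ = (T₂/T₁)⁴ = (707.8/1181)⁴ = (0.599323)⁴ = 0.129.

P₂/P₁ ≈ 0.129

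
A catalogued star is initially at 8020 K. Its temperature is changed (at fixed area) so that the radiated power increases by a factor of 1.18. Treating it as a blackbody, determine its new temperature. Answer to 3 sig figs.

P ∝ T⁴, so T₂/T₁ = (P₂/P₁)^(1/4) = (1.18)^(1/4) = 1.04225.
T₂ = 8020 × 1.04225 = 8.36×10³ K.

T₂ ≈ 8.36×10³ K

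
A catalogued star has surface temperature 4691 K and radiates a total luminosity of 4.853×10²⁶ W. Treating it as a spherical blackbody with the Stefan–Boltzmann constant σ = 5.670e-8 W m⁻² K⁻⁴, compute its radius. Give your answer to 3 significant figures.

L = 4πR²σT⁴ ⇒ R = √(L/(4πσT⁴)).
σT⁴ = 2.74565×10⁷ W/m², so R = √(4.853×10²⁶/(4π×2.74565×10⁷)) = 1.19×10⁹ m.

R ≈ 1.19×10⁹ m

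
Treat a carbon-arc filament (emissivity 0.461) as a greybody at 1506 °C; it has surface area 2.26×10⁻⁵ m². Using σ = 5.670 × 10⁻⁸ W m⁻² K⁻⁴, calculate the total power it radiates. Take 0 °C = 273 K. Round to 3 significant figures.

T = 1506 °C + 273 = 1779 K.
Area A = 2.26×10⁻⁵ m².
P = εσAT⁴ = 0.461 × 5.670×10⁻⁸ × 2.26×10⁻⁵ × (1779)⁴ = 5.92 W.

P ≈ 5.92 W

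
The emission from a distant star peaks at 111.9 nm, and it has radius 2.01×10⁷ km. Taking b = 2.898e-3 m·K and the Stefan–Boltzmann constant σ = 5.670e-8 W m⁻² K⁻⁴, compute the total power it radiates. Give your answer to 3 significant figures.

Wien's law: T = b/λ_max = 2.898×10⁻³/1.119×10⁻⁷ = 25898.1 K.
Surface area A = 4πR² = 4π(2.01×10¹⁰ m)² = 5.07694×10²¹ m².
Then P = σAT⁴ = 5.670×10⁻⁸×5.07694×10²¹×(25898.1)⁴ = 1.29×10³² W.

P ≈ 1.29×10³² W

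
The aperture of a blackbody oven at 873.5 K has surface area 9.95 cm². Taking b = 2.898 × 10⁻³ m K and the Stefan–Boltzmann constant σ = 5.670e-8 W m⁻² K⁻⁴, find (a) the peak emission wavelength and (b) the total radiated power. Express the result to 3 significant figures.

(a) λ_max = b/T = 2.898×10⁻³/873.5 = 3.318×10⁻⁶ m = 3.32 μm.
Area A = 9.95 cm² = 9.95×10⁻⁴ m².
(b) P = σAT⁴ = 5.670×10⁻⁸×9.95×10⁻⁴×(873.5)⁴ = 32.8 W.

λ_max ≈ 3.32 μm; P ≈ 32.8 W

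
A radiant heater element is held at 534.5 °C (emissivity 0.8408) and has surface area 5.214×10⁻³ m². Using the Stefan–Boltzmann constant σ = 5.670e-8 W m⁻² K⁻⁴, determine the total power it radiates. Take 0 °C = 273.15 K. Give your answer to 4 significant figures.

T = 534.5 °C + 273.15 = 807.65 K.
Area A = 5.214×10⁻³ m².
P = εσAT⁴ = 0.8408 × 5.670×10⁻⁸ × 5.214×10⁻³ × (807.65)⁴ = 105.8 W.

P ≈ 105.8 W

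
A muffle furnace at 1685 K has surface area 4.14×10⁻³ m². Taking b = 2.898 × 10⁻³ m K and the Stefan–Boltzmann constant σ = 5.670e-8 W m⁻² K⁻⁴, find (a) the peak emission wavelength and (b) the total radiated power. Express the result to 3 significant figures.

(a) λ_max = b/T = 2.898×10⁻³/1685 = 1.720×10⁻⁶ m = 1.72 μm.
Area A = 4.14×10⁻³ m².
(b) P = σAT⁴ = 5.670×10⁻⁸×4.14×10⁻³×(1685)⁴ = 1.89×10³ W.

λ_max ≈ 1.72 μm; P ≈ 1.89×10³ W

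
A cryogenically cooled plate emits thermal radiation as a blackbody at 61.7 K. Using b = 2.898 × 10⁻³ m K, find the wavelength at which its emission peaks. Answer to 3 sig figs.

λ_max ≈ 47.0 μm

Wien's displacement law: λ_max = b/T = (2.898×10⁻³ m·K)/(61.7 K) = 4.697×10⁻⁵ m.
That is 47.0 μm, in the infrared range.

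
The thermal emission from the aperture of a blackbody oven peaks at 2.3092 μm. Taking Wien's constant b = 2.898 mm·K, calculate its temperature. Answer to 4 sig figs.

Wien's law gives T = b/λ_max = (2.898×10⁻³ m·K)/(2.3092×10⁻⁶ m) = 1255 K.

T ≈ 1255 K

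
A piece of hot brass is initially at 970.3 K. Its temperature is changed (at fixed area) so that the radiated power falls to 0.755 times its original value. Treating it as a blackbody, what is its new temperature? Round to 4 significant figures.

T₂ ≈ 904.5 K

P ∝ T⁴, so T₂/T₁ = (P₂/P₁)^(1/4) = (0.755)^(1/4) = 0.932152.
T₂ = 970.3 × 0.932152 = 904.5 K.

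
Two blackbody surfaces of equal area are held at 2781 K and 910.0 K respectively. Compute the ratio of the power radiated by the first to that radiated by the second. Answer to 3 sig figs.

P₁/P₂ ≈ 87.2

With equal areas, P₁/P₂ = (T₁/T₂)⁴ = (2781/910.0)⁴ = 87.2.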